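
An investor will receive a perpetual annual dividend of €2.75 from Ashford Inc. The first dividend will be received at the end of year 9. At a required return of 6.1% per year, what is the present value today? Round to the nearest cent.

€28.07

Value at end of year 8: C / r = €2.75 / 0.061 = €45.0820
Discount to today: PV = €45.0820 / (1 + 0.061)^8 = €45.0820 / 1.605917 = €28.07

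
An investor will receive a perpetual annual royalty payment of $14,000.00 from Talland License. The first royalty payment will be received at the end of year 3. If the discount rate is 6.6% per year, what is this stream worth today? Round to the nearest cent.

$186667.92

Value at end of year 2: C / r = $14,000.00 / 0.066 = $212,121.2121
Discount to today: PV = $212,121.2121 / (1 + 0.066)^2 = $212,121.2121 / 1.136356 = $186,667.92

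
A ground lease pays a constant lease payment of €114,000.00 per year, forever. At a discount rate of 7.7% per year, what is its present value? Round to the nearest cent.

€1480519.48

Level perpetuity: PV = C / r = €114,000.00 / 0.077 = €1,480,519.48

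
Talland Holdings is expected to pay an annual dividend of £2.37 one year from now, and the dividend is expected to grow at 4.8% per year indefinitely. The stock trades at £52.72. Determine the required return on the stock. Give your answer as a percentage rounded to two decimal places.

9.30%

P = D₁/(r − g) ⇒ r = D₁/P + g = £2.3700/£52.72 + 0.048 = 0.044954 + 0.048 = 0.092954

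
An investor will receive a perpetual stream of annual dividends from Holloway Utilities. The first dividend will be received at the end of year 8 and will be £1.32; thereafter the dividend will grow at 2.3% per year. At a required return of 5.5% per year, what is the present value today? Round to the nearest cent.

Value at end of year 7: C₁ / (r − g) = £1.32 / (0.055 − 0.023) = £41.2500
Discount to today: PV = £41.2500 / (1 + 0.055)^7 = £41.2500 / 1.454679 = £28.36

£28.36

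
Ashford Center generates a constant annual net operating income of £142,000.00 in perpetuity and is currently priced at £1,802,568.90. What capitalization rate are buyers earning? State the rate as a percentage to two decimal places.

7.88%

P = C/r ⇒ r = C/P = £142,000.00/£1,802,568.90 = 0.078776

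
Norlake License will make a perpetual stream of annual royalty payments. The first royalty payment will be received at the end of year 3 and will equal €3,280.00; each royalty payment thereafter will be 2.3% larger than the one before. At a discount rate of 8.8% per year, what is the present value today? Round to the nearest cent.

€42628.76

Value at end of year 2: C₁ / (r − g) = €3,280.00 / (0.088 − 0.023) = €50,461.5385
Discount to today: PV = €50,461.5385 / (1 + 0.088)^2 = €50,461.5385 / 1.183744 = €42,628.76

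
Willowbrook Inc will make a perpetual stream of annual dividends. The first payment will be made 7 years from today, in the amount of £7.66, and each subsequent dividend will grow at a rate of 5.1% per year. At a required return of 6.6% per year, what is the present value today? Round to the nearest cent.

Value at end of year 6: C₁ / (r − g) = £7.66 / (0.066 − 0.051) = £510.6667
Discount to today: PV = £510.6667 / (1 + 0.066)^6 = £510.6667 / 1.467382 = £348.01

£348.01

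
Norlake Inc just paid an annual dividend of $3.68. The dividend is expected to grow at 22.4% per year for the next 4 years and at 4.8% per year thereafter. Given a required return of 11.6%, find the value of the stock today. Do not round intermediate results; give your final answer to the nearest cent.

D_1 = 4.50432
D_2 = 5.51329
D_3 = 6.74826
D_4 = 8.25988
Terminal value at year 4: TV = D_4×(1+g_2)/(r−g_2) = 8.65635/0.068 = 127.29925
P_0 = D_1/(1+r)^1 + D_2/(1+r)^2 + D_3/(1+r)^3 + D_4/(1+r)^4 + TV/(1+r)^4
    = 4.03613 + 4.42672 + 4.85511 + 5.32496 + 82.06710 = 100.71003

$100.71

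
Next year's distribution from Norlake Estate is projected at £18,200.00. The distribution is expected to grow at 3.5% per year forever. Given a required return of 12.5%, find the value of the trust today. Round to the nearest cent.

Growing perpetuity: P = D₁ / (r − g) = £18,200.0000 / (0.125 − 0.035) = £202,222.22

£202222.22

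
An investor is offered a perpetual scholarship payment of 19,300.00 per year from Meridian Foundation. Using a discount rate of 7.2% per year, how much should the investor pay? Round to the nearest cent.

Level perpetuity: PV = C / r = 19,300.00 / 0.072 = 268,055.56

268055.56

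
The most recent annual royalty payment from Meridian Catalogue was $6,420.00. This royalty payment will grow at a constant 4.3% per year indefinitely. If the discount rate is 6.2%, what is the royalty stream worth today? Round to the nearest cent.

D₁ = D₀ × (1 + g) = $6,420.00 × 1.043 = $6,696.0600
Growing perpetuity: P = D₁ / (r − g) = $6,696.0600 / (0.062 − 0.043) = $352,424.21

$352424.21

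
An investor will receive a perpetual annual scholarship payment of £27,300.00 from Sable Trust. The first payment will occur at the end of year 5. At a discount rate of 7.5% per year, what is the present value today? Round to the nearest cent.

£272563.39

Value at end of year 4: C / r = £27,300.00 / 0.075 = £364,000.0000
Discount to today: PV = £364,000.0000 / (1 + 0.075)^4 = £364,000.0000 / 1.335469 = £272,563.39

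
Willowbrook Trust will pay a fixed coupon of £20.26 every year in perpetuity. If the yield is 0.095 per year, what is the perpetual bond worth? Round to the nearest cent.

£213.26

Level perpetuity: PV = C / r = £20.26 / 0.095 = £213.26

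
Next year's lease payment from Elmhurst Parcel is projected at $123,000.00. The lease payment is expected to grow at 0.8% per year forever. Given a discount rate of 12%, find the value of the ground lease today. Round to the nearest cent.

$1098214.29

Growing perpetuity: P = D₁ / (r − g) = $123,000.0000 / (0.12 − 0.008) = $1,098,214.29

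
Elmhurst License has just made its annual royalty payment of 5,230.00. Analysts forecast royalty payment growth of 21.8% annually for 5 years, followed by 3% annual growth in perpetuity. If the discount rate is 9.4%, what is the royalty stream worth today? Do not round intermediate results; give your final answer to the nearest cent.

180487.48

D_1 = 6370.14000
D_2 = 7758.83052
D_3 = 9450.25557
D_4 = 11510.41129
D_5 = 14019.68095
Terminal value at year 5: TV = D_5×(1+g_2)/(r−g_2) = 14440.27138/0.064 = 225629.24028
P_0 = D_1/(1+r)^1 + D_2/(1+r)^2 + D_3/(1+r)^3 + D_4/(1+r)^4 + D_5/(1+r)^5 + TV/(1+r)^5
    = 5822.79707 + 6482.78504 + 7217.57969 + 8035.66002 + 8946.46609 + 143982.18871 = 180487.47663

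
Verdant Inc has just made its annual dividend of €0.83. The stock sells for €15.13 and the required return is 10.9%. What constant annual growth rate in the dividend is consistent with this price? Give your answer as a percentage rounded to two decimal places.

5.13%

P = D₀(1+g)/(r−g) ⇒ P(r−g) = D₀(1+g) ⇒ g(P+D₀) = P·r − D₀
g = (P·r − D₀)/(P + D₀) = (€15.13×0.109 − €0.83) / (€15.13 + €0.83) = 0.051326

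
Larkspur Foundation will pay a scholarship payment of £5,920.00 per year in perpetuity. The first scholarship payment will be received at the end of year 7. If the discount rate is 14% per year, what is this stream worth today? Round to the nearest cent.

Value at end of year 6: C / r = £5,920.00 / 0.14 = £42,285.7143
Discount to today: PV = £42,285.7143 / (1 + 0.14)^6 = £42,285.7143 / 2.194973 = £19,264.80

£19264.80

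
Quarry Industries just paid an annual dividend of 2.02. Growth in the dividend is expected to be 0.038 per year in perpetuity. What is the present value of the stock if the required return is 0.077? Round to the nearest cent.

53.76

D₁ = D₀ × (1 + g) = 2.02 × 1.038 = 2.0968
Growing perpetuity: P = D₁ / (r − g) = 2.0968 / (0.077 − 0.038) = 53.76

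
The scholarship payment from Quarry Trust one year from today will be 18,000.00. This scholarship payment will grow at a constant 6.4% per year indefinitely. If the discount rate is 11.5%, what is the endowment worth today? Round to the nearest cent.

352941.18

Growing perpetuity: P = D₁ / (r − g) = 18,000.0000 / (0.115 − 0.064) = 352,941.18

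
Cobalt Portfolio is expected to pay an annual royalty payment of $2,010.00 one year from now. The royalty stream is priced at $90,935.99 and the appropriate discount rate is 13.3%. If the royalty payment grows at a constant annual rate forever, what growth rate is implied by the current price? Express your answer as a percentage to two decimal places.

11.09%

P = D₁/(r−g) ⇒ g = r − D₁/P = 0.133 − $2,010.00/$90,935.99 = 0.110897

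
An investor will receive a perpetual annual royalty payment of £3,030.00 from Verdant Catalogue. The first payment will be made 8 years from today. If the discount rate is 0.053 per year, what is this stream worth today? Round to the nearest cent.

£39826.13

Value at end of year 7: C / r = £3,030.00 / 0.053 = £57,169.8113
Discount to today: PV = £57,169.8113 / (1 + 0.053)^7 = £57,169.8113 / 1.435485 = £39,826.13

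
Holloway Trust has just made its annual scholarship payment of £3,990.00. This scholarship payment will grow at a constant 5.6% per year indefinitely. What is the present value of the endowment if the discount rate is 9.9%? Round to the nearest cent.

£97986.98

D₁ = D₀ × (1 + g) = £3,990.00 × 1.056 = £4,213.4400
Growing perpetuity: P = D₁ / (r − g) = £4,213.4400 / (0.099 − 0.056) = £97,986.98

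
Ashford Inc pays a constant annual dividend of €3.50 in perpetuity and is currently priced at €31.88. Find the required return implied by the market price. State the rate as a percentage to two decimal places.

P = C/r ⇒ r = C/P = €3.50/€31.88 = 0.109787

10.98%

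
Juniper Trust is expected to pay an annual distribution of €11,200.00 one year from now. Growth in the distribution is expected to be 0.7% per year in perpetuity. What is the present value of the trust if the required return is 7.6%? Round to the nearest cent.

€162318.84

Growing perpetuity: P = D₁ / (r − g) = €11,200.0000 / (0.076 − 0.007) = €162,318.84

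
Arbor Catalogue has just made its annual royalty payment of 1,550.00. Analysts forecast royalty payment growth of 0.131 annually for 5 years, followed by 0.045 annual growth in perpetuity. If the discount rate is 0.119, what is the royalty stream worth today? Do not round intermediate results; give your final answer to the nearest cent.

31090.53

D_1 = 1753.05000
D_2 = 1982.69955
D_3 = 2242.43319
D_4 = 2536.19194
D_5 = 2868.43308
Terminal value at year 5: TV = D_5×(1+g_2)/(r−g_2) = 2997.51257/0.074 = 40506.92665
P_0 = D_1/(1+r)^1 + D_2/(1+r)^2 + D_3/(1+r)^3 + D_4/(1+r)^4 + D_5/(1+r)^5 + TV/(1+r)^5
    = 1566.62198 + 1583.42222 + 1600.40262 + 1617.56511 + 1634.91166 + 23087.60379 = 31090.52738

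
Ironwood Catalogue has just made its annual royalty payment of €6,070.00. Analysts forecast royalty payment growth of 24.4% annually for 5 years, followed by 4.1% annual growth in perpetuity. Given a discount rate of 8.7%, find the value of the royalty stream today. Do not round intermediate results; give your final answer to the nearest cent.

€315995.81

D_1 = 7551.08000
D_2 = 9393.54352
D_3 = 11685.56814
D_4 = 14536.84676
D_5 = 18083.83738
Terminal value at year 5: TV = D_5×(1+g_2)/(r−g_2) = 18825.27471/0.046 = 409245.10234
P_0 = D_1/(1+r)^1 + D_2/(1+r)^2 + D_3/(1+r)^3 + D_4/(1+r)^4 + D_5/(1+r)^5 + TV/(1+r)^5
    = 6946.71573 + 7950.05922 + 9098.31984 + 10412.42859 + 11916.33962 + 269671.94671 = 315995.80972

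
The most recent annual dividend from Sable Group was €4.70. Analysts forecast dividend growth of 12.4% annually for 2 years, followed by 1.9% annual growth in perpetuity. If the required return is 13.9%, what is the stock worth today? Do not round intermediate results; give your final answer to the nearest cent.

D_1 = 5.28280
D_2 = 5.93787
Terminal value at year 2: TV = D_2×(1+g_2)/(r−g_2) = 6.05069/0.12 = 50.42239
P_0 = D_1/(1+r)^1 + D_2/(1+r)^2 + TV/(1+r)^2
    = 4.63810 + 4.57702 + 38.86655 = 48.08167

€48.08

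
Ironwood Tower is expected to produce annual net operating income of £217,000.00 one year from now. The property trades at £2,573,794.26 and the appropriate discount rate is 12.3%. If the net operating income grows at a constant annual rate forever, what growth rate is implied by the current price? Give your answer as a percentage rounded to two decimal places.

3.87%

P = D₁/(r−g) ⇒ g = r − D₁/P = 0.123 − £217,000.00/£2,573,794.26 = 0.038689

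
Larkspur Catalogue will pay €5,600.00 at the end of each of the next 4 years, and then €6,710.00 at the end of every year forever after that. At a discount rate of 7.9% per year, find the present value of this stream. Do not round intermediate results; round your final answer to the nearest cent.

€81252.05

PV of 4-year annuity: €5,600.00 × [1 − (1+0.079)^−4] / 0.079 = 18589.27096
Perpetuity value at year 4: €6,710.00 / 0.079 = 84936.70886
PV of perpetuity: 84936.70886 / (1+0.079)^4 = 62662.77884
Total PV = 18589.27096 + 62662.77884 = 81252.04980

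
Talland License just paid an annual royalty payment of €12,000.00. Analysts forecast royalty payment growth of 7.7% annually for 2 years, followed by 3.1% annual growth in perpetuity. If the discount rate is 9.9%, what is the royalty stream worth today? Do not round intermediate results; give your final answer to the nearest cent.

D_1 = 12924.00000
D_2 = 13919.14800
Terminal value at year 2: TV = D_2×(1+g_2)/(r−g_2) = 14350.64159/0.068 = 211038.84688
P_0 = D_1/(1+r)^1 + D_2/(1+r)^2 + TV/(1+r)^2
    = 11759.78162 + 11524.37198 + 174729.81632 = 198013.96992

€198013.97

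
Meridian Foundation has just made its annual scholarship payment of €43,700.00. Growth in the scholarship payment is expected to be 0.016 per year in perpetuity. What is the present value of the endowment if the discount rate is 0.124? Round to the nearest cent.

D₁ = D₀ × (1 + g) = €43,700.00 × 1.016 = €44,399.2000
Growing perpetuity: P = D₁ / (r − g) = €44,399.2000 / (0.124 − 0.016) = €411,103.70

€411103.70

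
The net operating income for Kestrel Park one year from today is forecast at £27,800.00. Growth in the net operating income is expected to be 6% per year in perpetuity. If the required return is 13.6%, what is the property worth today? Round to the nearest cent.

Growing perpetuity: P = D₁ / (r − g) = £27,800.0000 / (0.136 − 0.06) = £365,789.47

£365789.47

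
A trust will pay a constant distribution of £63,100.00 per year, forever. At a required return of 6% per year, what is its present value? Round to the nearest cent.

£1051666.67

Level perpetuity: PV = C / r = £63,100.00 / 0.06 = £1,051,666.67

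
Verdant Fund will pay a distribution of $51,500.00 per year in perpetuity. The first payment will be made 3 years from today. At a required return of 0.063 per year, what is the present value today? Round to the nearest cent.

$723436.06

Value at end of year 2: C / r = $51,500.00 / 0.063 = $817,460.3175
Discount to today: PV = $817,460.3175 / (1 + 0.063)^2 = $817,460.3175 / 1.129969 = $723,436.06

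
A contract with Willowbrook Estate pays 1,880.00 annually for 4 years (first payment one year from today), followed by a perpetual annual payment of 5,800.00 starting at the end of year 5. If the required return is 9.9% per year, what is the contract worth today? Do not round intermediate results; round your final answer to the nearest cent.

PV of 4-year annuity: 1,880.00 × [1 − (1+0.099)^−4] / 0.099 = 5972.27014
Perpetuity value at year 4: 5,800.00 / 0.099 = 58585.85859
PV of perpetuity: 58585.85859 / (1+0.099)^4 = 40160.76985
Total PV = 5972.27014 + 40160.76985 = 46133.03999

46133.04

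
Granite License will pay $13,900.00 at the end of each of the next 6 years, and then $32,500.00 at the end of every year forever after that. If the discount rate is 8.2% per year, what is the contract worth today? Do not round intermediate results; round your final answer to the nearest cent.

PV of 6-year annuity: $13,900.00 × [1 − (1+0.082)^−6] / 0.082 = 63870.00815
Perpetuity value at year 6: $32,500.00 / 0.082 = 396341.46341
PV of perpetuity: 396341.46341 / (1+0.082)^6 = 247005.11342
Total PV = 63870.00815 + 247005.11342 = 310875.12157

$310875.12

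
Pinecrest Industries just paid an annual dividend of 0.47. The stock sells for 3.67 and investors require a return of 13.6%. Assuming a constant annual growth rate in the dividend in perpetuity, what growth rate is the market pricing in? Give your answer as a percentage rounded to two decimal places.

0.70%

P = D₀(1+g)/(r−g) ⇒ P(r−g) = D₀(1+g) ⇒ g(P+D₀) = P·r − D₀
g = (P·r − D₀)/(P + D₀) = (3.67×0.136 − 0.47) / (3.67 + 0.47) = 0.007034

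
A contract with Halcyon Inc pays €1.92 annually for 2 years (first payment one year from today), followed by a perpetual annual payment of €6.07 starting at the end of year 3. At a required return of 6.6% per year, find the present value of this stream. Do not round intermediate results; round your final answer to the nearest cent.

PV of 2-year annuity: €1.92 × [1 − (1+0.066)^−2] / 0.066 = 3.49074
Perpetuity value at year 2: €6.07 / 0.066 = 91.96970
PV of perpetuity: 91.96970 / (1+0.066)^2 = 80.93388
Total PV = 3.49074 + 80.93388 = 84.42461

€84.42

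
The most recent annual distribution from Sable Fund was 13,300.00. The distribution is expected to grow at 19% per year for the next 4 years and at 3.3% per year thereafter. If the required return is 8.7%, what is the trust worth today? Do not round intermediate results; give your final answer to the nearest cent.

432504.32

D_1 = 15827.00000
D_2 = 18834.13000
D_3 = 22412.61470
D_4 = 26671.01149
Terminal value at year 4: TV = D_4×(1+g_2)/(r−g_2) = 27551.15487/0.054 = 510206.57171
P_0 = D_1/(1+r)^1 + D_2/(1+r)^2 + D_3/(1+r)^3 + D_4/(1+r)^4 + TV/(1+r)^4
    = 14560.25759 + 15939.93241 + 17450.33999 + 19103.86807 + 365449.92062 = 432504.31868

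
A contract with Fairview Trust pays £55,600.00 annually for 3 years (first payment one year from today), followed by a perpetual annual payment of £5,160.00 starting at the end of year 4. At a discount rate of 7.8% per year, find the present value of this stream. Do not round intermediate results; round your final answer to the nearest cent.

PV of 3-year annuity: £55,600.00 × [1 − (1+0.078)^−3] / 0.078 = 143805.26230
Perpetuity value at year 3: £5,160.00 / 0.078 = 66153.84615
PV of perpetuity: 66153.84615 / (1+0.078)^3 = 52807.89016
Total PV = 143805.26230 + 52807.89016 = 196613.15246

£196613.15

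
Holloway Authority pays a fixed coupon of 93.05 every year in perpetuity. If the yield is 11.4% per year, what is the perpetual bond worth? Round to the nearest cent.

816.23

Level perpetuity: PV = C / r = 93.05 / 0.114 = 816.23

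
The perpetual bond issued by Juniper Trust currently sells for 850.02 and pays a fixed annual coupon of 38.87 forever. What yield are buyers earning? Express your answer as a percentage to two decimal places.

4.57%

P = C/r ⇒ r = C/P = 38.87/850.02 = 0.045728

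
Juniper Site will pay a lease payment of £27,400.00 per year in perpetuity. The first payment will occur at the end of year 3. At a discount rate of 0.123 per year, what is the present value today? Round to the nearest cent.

Value at end of year 2: C / r = £27,400.00 / 0.123 = £222,764.2276
Discount to today: PV = £222,764.2276 / (1 + 0.123)^2 = £222,764.2276 / 1.261129 = £176,638.73

£176638.73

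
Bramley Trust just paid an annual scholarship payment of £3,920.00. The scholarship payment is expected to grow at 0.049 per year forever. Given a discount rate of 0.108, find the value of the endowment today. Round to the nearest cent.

D₁ = D₀ × (1 + g) = £3,920.00 × 1.049 = £4,112.0800
Growing perpetuity: P = D₁ / (r − g) = £4,112.0800 / (0.108 − 0.049) = £69,696.27

£69696.27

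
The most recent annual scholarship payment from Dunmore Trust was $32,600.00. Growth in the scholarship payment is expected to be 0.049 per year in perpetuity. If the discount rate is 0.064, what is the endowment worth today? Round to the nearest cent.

$2279826.67

D₁ = D₀ × (1 + g) = $32,600.00 × 1.049 = $34,197.4000
Growing perpetuity: P = D₁ / (r − g) = $34,197.4000 / (0.064 − 0.049) = $2,279,826.67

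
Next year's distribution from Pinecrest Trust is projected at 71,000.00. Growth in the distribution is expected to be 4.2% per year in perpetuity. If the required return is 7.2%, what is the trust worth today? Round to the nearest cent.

2366666.67

Growing perpetuity: P = D₁ / (r − g) = 71,000.0000 / (0.072 − 0.042) = 2,366,666.67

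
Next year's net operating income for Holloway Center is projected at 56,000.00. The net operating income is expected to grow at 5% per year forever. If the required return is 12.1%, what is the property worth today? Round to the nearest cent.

788732.39

Growing perpetuity: P = D₁ / (r − g) = 56,000.0000 / (0.121 − 0.05) = 788,732.39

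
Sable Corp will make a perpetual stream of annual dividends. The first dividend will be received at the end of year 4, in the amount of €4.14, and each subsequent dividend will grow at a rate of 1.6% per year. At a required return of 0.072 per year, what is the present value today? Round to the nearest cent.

Value at end of year 3: C₁ / (r − g) = €4.14 / (0.072 − 0.016) = €73.9286
Discount to today: PV = €73.9286 / (1 + 0.072)^3 = €73.9286 / 1.231925 = €60.01

€60.01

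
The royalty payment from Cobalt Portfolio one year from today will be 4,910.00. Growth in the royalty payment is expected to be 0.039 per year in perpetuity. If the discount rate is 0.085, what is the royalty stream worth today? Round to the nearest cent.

Growing perpetuity: P = D₁ / (r − g) = 4,910.0000 / (0.085 − 0.039) = 106,739.13

106739.13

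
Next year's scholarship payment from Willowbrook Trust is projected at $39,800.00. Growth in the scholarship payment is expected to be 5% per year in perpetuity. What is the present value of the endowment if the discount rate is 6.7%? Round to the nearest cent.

$2341176.47

Growing perpetuity: P = D₁ / (r − g) = $39,800.0000 / (0.067 − 0.05) = $2,341,176.47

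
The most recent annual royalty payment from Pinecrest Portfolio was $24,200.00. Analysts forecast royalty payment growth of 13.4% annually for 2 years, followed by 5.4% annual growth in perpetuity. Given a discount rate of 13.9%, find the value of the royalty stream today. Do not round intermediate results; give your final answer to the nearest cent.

$345532.96

D_1 = 27442.80000
D_2 = 31120.13520
Terminal value at year 2: TV = D_2×(1+g_2)/(r−g_2) = 32800.62250/0.085 = 385889.67648
P_0 = D_1/(1+r)^1 + D_2/(1+r)^2 + TV/(1+r)^2
    = 24093.76646 + 23987.99927 + 297451.19094 = 345532.95667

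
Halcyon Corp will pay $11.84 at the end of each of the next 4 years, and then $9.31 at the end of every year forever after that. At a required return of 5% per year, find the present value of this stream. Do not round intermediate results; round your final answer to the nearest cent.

$195.17

PV of 4-year annuity: $11.84 × [1 − (1+0.05)^−4] / 0.05 = 41.98405
Perpetuity value at year 4: $9.31 / 0.05 = 186.20000
PV of perpetuity: 186.20000 / (1+0.05)^4 = 153.18720
Total PV = 41.98405 + 153.18720 = 195.17125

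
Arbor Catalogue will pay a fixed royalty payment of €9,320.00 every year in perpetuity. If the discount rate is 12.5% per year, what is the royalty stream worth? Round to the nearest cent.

Level perpetuity: PV = C / r = €9,320.00 / 0.125 = €74,560.00

€74560.00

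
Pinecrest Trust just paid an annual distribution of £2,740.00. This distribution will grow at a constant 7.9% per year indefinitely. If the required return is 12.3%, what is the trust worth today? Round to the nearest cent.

D₁ = D₀ × (1 + g) = £2,740.00 × 1.079 = £2,956.4600
Growing perpetuity: P = D₁ / (r − g) = £2,956.4600 / (0.123 − 0.079) = £67,192.27

£67192.27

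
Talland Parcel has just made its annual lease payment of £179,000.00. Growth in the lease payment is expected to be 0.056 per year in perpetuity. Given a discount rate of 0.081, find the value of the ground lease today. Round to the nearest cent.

£7560960.00

D₁ = D₀ × (1 + g) = £179,000.00 × 1.056 = £189,024.0000
Growing perpetuity: P = D₁ / (r − g) = £189,024.0000 / (0.081 − 0.056) = £7,560,960.00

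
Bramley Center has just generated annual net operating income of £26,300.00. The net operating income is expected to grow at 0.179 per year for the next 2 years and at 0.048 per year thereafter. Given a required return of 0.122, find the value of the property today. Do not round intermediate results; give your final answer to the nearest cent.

D_1 = 31007.70000
D_2 = 36558.07830
Terminal value at year 2: TV = D_2×(1+g_2)/(r−g_2) = 38312.86606/0.074 = 517741.43322
P_0 = D_1/(1+r)^1 + D_2/(1+r)^2 + TV/(1+r)^2
    = 27636.09626 + 29040.06906 + 411270.16724 = 467946.33256

£467946.33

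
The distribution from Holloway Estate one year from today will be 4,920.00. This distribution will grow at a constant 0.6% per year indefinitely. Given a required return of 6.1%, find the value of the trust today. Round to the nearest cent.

89454.55

Growing perpetuity: P = D₁ / (r − g) = 4,920.0000 / (0.061 − 0.006) = 89,454.55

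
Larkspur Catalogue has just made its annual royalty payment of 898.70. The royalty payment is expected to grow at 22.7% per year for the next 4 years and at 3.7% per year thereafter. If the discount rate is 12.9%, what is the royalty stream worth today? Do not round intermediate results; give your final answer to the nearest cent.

D_1 = 1102.70490
D_2 = 1353.01891
D_3 = 1660.15421
D_4 = 2037.00921
Terminal value at year 4: TV = D_4×(1+g_2)/(r−g_2) = 2112.37855/0.092 = 22960.63642
P_0 = D_1/(1+r)^1 + D_2/(1+r)^2 + D_3/(1+r)^3 + D_4/(1+r)^4 + TV/(1+r)^4
    = 976.70939 + 1061.49019 + 1153.63017 + 1253.76813 + 14132.14725 = 18577.74512

18577.75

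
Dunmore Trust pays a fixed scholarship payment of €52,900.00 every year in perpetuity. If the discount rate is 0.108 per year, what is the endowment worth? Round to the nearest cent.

€489814.81

Level perpetuity: PV = C / r = €52,900.00 / 0.108 = €489,814.81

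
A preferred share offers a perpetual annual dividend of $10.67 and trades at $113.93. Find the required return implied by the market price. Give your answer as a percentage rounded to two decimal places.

9.37%

P = C/r ⇒ r = C/P = $10.67/$113.93 = 0.093654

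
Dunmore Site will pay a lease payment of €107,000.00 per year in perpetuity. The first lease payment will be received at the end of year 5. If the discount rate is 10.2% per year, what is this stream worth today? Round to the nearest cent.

€711307.24

Value at end of year 4: C / r = €107,000.00 / 0.102 = €1,049,019.6078
Discount to today: PV = €1,049,019.6078 / (1 + 0.102)^4 = €1,049,019.6078 / 1.474777 = €711,307.24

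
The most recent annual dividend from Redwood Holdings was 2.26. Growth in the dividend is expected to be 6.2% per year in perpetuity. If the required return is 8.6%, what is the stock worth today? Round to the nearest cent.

D₁ = D₀ × (1 + g) = 2.26 × 1.062 = 2.4001
Growing perpetuity: P = D₁ / (r − g) = 2.4001 / (0.086 − 0.062) = 100.01

100.01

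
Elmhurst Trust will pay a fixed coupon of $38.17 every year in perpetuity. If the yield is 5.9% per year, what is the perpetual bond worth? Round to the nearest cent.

$646.95

Level perpetuity: PV = C / r = $38.17 / 0.059 = $646.95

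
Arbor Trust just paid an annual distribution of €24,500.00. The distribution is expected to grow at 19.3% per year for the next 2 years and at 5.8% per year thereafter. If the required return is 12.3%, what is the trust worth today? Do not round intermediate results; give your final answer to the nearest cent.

D_1 = 29228.50000
D_2 = 34869.60050
Terminal value at year 2: TV = D_2×(1+g_2)/(r−g_2) = 36892.03733/0.065 = 567569.80506
P_0 = D_1/(1+r)^1 + D_2/(1+r)^2 + TV/(1+r)^2
    = 26027.15939 + 27649.51127 + 450048.96808 = 503725.63874

€503725.64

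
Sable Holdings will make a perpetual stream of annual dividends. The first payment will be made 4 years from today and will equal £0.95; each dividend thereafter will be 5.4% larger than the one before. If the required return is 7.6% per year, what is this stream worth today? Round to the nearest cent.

Value at end of year 3: C₁ / (r − g) = £0.95 / (0.076 − 0.054) = £43.1818
Discount to today: PV = £43.1818 / (1 + 0.076)^3 = £43.1818 / 1.245767 = £34.66

£34.66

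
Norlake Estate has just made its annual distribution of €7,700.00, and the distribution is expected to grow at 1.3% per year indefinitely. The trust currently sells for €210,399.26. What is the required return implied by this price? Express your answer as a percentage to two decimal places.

D₁ = €7,700.00 × 1.013 = €7,800.1000
P = D₁/(r − g) ⇒ r = D₁/P + g = €7,800.1000/€210,399.26 + 0.013 = 0.037073 + 0.013 = 0.050073

5.01%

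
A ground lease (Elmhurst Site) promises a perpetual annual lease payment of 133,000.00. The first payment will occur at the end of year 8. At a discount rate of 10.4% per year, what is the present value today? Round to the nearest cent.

639786.08

Value at end of year 7: C / r = 133,000.00 / 0.104 = 1,278,846.1538
Discount to today: PV = 1,278,846.1538 / (1 + 0.104)^7 = 1,278,846.1538 / 1.998865 = 639,786.08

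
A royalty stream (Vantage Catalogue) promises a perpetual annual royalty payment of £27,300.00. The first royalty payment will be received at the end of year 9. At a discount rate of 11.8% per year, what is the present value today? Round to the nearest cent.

Value at end of year 8: C / r = £27,300.00 / 0.118 = £231,355.9322
Discount to today: PV = £231,355.9322 / (1 + 0.118)^8 = £231,355.9322 / 2.440813 = £94,786.44

£94786.44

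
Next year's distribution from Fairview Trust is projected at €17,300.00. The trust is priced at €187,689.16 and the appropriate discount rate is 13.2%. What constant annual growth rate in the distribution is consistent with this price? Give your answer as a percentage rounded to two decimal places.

P = D₁/(r−g) ⇒ g = r − D₁/P = 0.132 − €17,300.00/€187,689.16 = 0.039826

3.98%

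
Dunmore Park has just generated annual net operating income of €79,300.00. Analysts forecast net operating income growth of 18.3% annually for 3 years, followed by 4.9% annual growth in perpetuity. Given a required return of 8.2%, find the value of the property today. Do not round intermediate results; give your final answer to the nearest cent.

€3579776.34

D_1 = 93811.90000
D_2 = 110979.47770
D_3 = 131288.72212
Terminal value at year 3: TV = D_3×(1+g_2)/(r−g_2) = 137721.86950/0.033 = 4173389.98494
P_0 = D_1/(1+r)^1 + D_2/(1+r)^2 + D_3/(1+r)^3 + TV/(1+r)^3
    = 86702.31054 + 94795.59461 + 103644.35159 + 3294634.08536 = 3579776.34209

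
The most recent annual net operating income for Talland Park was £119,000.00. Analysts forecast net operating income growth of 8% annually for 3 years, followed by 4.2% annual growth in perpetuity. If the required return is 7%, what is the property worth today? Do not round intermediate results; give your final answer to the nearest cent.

£4917542.14

D_1 = 128520.00000
D_2 = 138801.60000
D_3 = 149905.72800
Terminal value at year 3: TV = D_3×(1+g_2)/(r−g_2) = 156201.76858/0.028 = 5578634.59200
P_0 = D_1/(1+r)^1 + D_2/(1+r)^2 + D_3/(1+r)^3 + TV/(1+r)^3
    = 120112.14953 + 121234.69299 + 122367.72750 + 4553827.57340 = 4917542.14342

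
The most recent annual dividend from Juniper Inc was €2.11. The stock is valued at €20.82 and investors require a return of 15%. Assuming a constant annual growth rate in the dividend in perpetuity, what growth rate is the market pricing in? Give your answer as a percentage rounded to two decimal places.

P = D₀(1+g)/(r−g) ⇒ P(r−g) = D₀(1+g) ⇒ g(P+D₀) = P·r − D₀
g = (P·r − D₀)/(P + D₀) = (€20.82×0.15 − €2.11) / (€20.82 + €2.11) = 0.044178

4.42%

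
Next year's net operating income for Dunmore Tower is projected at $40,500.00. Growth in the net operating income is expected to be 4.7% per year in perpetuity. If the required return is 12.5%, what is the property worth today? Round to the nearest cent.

$519230.77

Growing perpetuity: P = D₁ / (r − g) = $40,500.0000 / (0.125 − 0.047) = $519,230.77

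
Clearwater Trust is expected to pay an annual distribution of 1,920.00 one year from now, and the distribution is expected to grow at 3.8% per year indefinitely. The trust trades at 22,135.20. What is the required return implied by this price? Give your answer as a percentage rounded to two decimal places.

12.47%

P = D₁/(r − g) ⇒ r = D₁/P + g = 1,920.0000/22,135.20 + 0.038 = 0.086740 + 0.038 = 0.124740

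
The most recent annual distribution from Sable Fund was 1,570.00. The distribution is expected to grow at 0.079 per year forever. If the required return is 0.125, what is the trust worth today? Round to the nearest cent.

D₁ = D₀ × (1 + g) = 1,570.00 × 1.079 = 1,694.0300
Growing perpetuity: P = D₁ / (r − g) = 1,694.0300 / (0.125 − 0.079) = 36,826.74

36826.74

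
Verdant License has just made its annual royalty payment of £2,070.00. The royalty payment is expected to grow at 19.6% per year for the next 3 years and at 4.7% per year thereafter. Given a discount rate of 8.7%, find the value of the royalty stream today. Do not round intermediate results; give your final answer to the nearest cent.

D_1 = 2475.72000
D_2 = 2960.96112
D_3 = 3541.30950
Terminal value at year 3: TV = D_3×(1+g_2)/(r−g_2) = 3707.75105/0.04 = 92693.77615
P_0 = D_1/(1+r)^1 + D_2/(1+r)^2 + D_3/(1+r)^3 + TV/(1+r)^3
    = 2277.57130 + 2505.95701 + 2757.24433 + 72170.87031 = 79711.64295

£79711.64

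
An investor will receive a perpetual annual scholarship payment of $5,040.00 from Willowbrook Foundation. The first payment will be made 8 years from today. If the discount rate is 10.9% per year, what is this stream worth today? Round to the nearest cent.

Value at end of year 7: C / r = $5,040.00 / 0.109 = $46,238.5321
Discount to today: PV = $46,238.5321 / (1 + 0.109)^7 = $46,238.5321 / 2.063103 = $22,412.13

$22412.13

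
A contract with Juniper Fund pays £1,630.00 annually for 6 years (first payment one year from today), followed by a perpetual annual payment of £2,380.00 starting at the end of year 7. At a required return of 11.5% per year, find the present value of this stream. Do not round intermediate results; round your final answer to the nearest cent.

£17567.93

PV of 6-year annuity: £1,630.00 × [1 − (1+0.115)^−6] / 0.115 = 6797.57927
Perpetuity value at year 6: £2,380.00 / 0.115 = 20695.65217
PV of perpetuity: 20695.65217 / (1+0.115)^6 = 10770.35237
Total PV = 6797.57927 + 10770.35237 = 17567.93165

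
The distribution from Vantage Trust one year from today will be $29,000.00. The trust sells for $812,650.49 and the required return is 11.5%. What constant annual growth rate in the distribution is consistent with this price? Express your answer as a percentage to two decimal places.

P = D₁/(r−g) ⇒ g = r − D₁/P = 0.115 − $29,000.00/$812,650.49 = 0.079314

7.93%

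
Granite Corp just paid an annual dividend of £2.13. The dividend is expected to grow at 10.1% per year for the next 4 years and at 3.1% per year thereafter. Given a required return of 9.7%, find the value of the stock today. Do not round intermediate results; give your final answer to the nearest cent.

D_1 = 2.34513
D_2 = 2.58199
D_3 = 2.84277
D_4 = 3.12989
Terminal value at year 4: TV = D_4×(1+g_2)/(r−g_2) = 3.22692/0.066 = 48.89265
P_0 = D_1/(1+r)^1 + D_2/(1+r)^2 + D_3/(1+r)^3 + D_4/(1+r)^4 + TV/(1+r)^4
    = 2.13777 + 2.14556 + 2.15338 + 2.16124 + 33.76114 = 42.35909

£42.36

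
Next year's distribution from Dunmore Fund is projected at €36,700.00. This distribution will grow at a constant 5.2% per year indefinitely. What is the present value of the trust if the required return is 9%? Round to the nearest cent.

€965789.47

Growing perpetuity: P = D₁ / (r − g) = €36,700.0000 / (0.09 − 0.052) = €965,789.47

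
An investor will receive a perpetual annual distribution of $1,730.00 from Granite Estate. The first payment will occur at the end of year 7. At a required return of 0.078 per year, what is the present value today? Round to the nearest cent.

Value at end of year 6: C / r = $1,730.00 / 0.078 = $22,179.4872
Discount to today: PV = $22,179.4872 / (1 + 0.078)^6 = $22,179.4872 / 1.569324 = $14,133.15

$14133.15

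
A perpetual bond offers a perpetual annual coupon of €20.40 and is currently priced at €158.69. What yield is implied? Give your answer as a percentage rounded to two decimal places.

12.86%

P = C/r ⇒ r = C/P = €20.40/€158.69 = 0.128553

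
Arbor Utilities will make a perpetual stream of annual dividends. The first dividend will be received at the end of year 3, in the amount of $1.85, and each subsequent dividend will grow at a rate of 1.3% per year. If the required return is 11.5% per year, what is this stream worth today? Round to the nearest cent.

Value at end of year 2: C₁ / (r − g) = $1.85 / (0.115 − 0.013) = $18.1373
Discount to today: PV = $18.1373 / (1 + 0.115)^2 = $18.1373 / 1.243225 = $14.59

$14.59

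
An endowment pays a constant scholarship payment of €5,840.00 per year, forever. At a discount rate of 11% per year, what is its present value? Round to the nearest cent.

Level perpetuity: PV = C / r = €5,840.00 / 0.11 = €53,090.91

€53090.91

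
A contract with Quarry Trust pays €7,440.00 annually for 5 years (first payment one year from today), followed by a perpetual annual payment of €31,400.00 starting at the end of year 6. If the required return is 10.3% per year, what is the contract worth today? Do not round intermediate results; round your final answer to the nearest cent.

€214718.95

PV of 5-year annuity: €7,440.00 × [1 − (1+0.103)^−5] / 0.103 = 27988.62615
Perpetuity value at year 5: €31,400.00 / 0.103 = 304854.36893
PV of perpetuity: 304854.36893 / (1+0.103)^5 = 186730.32847
Total PV = 27988.62615 + 186730.32847 = 214718.95462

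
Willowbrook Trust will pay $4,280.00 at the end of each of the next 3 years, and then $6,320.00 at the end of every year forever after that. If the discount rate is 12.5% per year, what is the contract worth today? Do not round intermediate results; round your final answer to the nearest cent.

PV of 3-year annuity: $4,280.00 × [1 − (1+0.125)^−3] / 0.125 = 10192.15364
Perpetuity value at year 3: $6,320.00 / 0.125 = 50560.00000
PV of perpetuity: 50560.00000 / (1+0.125)^3 = 35509.90398
Total PV = 10192.15364 + 35509.90398 = 45702.05761

$45702.06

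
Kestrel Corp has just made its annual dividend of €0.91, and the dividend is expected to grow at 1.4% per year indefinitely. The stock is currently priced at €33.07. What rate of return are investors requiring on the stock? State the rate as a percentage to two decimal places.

D₁ = €0.91 × 1.014 = €0.9227
P = D₁/(r − g) ⇒ r = D₁/P + g = €0.9227/€33.07 + 0.014 = 0.027903 + 0.014 = 0.041903

4.19%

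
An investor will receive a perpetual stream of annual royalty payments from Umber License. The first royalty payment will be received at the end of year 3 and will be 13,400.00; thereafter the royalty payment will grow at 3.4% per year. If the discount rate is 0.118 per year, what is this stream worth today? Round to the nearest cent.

Value at end of year 2: C₁ / (r − g) = 13,400.00 / (0.118 − 0.034) = 159,523.8095
Discount to today: PV = 159,523.8095 / (1 + 0.118)^2 = 159,523.8095 / 1.249924 = 127,626.81

127626.81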